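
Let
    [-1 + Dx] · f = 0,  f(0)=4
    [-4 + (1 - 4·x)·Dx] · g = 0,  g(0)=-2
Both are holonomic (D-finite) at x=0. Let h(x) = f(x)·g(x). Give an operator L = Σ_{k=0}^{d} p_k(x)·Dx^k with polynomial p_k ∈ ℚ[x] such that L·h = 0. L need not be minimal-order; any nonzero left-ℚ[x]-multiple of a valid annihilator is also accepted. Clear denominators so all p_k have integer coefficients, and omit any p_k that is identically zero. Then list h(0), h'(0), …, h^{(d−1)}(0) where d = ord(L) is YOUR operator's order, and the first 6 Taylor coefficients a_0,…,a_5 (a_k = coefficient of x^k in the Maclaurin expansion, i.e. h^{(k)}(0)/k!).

f: a_k = 4, 4, 2, 2/3, 1/6, 1/30, …
g: a_k = -2, -8, -32, -128, -512, -2048, …
f·g: L₀ = L_f ⊗_s L_g, ord ≤ 1·1.
L = (5 - 4·x) + (-1 + 4·x)·Dx  (order 1).
h: a_k = -8, -40, -164, -1972/3, -7889/3, -157781/15, …
ICs: h(0) = -8.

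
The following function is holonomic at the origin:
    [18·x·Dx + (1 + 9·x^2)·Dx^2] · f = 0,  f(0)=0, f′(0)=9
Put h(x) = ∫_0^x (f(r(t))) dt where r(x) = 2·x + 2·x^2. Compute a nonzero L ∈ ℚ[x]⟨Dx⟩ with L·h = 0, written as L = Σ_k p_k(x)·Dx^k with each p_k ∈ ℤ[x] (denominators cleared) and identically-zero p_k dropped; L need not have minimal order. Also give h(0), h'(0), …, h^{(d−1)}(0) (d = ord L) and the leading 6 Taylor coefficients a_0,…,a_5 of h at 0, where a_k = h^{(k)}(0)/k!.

f: a_k = 0, 9, 0, -27, 0, 729/5, …
L₀ from L_f via x↦r, Dx↦r'^{-1}Dx.
h=∫₀ˣh₀: take L = L₀·Dx.
L = (-2 + 72·x + 288·x^2 + 432·x^3 + 216·x^4)·Dx^2 + (1 + 2·x + 36·x^2 + 144·x^3 + 180·x^4 + 72·x^5)·Dx^3  (order 3).
h: a_k = 0, 0, 9, 6, -54, -648/5, …
ICs: h(0) = 0, h′(0) = 0, h′′(0) = 18.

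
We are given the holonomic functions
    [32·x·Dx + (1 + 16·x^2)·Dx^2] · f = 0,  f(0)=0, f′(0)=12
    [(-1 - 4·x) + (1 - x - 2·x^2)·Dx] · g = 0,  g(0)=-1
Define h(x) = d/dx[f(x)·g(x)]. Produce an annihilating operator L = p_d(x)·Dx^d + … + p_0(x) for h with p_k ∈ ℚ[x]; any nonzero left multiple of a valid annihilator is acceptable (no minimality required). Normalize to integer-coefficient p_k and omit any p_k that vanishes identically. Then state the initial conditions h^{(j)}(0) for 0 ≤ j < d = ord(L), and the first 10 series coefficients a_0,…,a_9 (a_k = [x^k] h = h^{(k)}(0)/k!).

f: a_k = 0, 12, 0, -64, 0, 3072/5, 0, -49152/7, 0, 262144/3, …
g: a_k = -1, -1, -3, -5, -11, -21, -43, -85, -171, -341, …
f·g: L₀ = L_f ⊗_s L_g, ord ≤ 2·1.
Differentiate: ansatz ord ≤ ord L₀ ⇒ L.
L = (-36 + 2880·x^2 + 6144·x^3 + 18432·x^4) + (11 + 60·x - 144·x^2 - 64·x^3 + 6144·x^4 + 12288·x^5)·Dx + (-1 - 7·x - 54·x^2 - 48·x^3 - 512·x^4 + 1024·x^5 + 1536·x^6)·Dx^2  (order 2).
h: a_k = -12, -24, 84, 16, -2772, -16392/5, 187828/5, 239328/7, -22797996/35, -13403704/21, …
ICs: h(0) = -12, h′(0) = -24.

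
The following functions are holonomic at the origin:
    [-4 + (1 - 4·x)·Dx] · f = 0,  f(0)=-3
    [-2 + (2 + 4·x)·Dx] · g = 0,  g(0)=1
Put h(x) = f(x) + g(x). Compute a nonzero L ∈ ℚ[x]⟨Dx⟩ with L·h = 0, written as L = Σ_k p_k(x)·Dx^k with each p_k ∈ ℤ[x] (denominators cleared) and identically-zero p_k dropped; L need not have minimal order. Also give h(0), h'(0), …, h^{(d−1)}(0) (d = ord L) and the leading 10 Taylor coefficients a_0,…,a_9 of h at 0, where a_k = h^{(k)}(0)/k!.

L = (-12 - 16·x) + (11 + 40·x + 48·x^2)·Dx + (-1 - 2·x + 16·x^2 + 32·x^3)·Dx^2  (order 2).
h: a_k = -2, -11, -97/2, -383/2, -6149/8, -24569/8, -196629/16, -786399/16, -25166253/128, -100662581/128, …
ICs: h(0) = -2, h′(0) = -11.

f: a_k = -3, -12, -48, -192, -768, -3072, -12288, -49152, -196608, -786432, …
g: a_k = 1, 1, -1/2, 1/2, -5/8, 7/8, -21/16, 33/16, -429/128, 715/128, …
f+g: L₀ = lclm(L_f,L_g), ord ≤ 1+1.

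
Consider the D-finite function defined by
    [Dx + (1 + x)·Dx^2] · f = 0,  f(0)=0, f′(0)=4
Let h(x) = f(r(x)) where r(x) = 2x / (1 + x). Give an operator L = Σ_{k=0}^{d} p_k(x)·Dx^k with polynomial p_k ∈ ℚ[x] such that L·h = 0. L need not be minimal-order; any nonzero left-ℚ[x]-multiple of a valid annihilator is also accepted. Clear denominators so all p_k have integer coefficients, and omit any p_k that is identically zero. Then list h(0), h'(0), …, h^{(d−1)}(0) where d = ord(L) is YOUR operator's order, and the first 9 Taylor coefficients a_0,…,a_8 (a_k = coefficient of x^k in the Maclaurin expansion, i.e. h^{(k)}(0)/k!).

L = (4 + 6·x)·Dx + (1 + 4·x + 3·x^2)·Dx^2  (order 2).
h: a_k = 0, 8, -16, 104/3, -80, 968/5, -1456/3, 8744/7, -3280, …
ICs: h(0) = 0, h′(0) = 8.

f: a_k = 0, 4, -2, 4/3, -1, 4/5, -2/3, 4/7, -1/2, …
Change of var in L_f (x↦r) gives L₀.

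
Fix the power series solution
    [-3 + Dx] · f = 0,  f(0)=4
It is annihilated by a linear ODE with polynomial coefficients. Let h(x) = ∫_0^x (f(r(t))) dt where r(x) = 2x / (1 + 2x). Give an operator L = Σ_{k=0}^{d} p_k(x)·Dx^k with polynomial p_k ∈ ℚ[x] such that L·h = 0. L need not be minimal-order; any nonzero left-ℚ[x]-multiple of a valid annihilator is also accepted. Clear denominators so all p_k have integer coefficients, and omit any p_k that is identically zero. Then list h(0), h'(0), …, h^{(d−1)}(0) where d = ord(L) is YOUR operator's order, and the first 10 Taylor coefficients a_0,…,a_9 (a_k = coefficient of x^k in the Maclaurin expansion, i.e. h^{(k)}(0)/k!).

f: a_k = 4, 12, 18, 18, 27/2, 81/10, 81/20, 243/140, 729/1120, 243/1120, …
f∘r: x↦r, Dx↦Dx/r' in L_f ⇒ L₀.
h=∫₀ˣh₀: take L = L₀·Dx.
L = -6·Dx + (1 + 4·x + 4·x^2)·Dx^2  (order 2).
h: a_k = 0, 4, 12, 8, -12, 24/5, 56/5, -1104/35, 1644/35, -4328/105, …
ICs: h(0) = 0, h′(0) = 4.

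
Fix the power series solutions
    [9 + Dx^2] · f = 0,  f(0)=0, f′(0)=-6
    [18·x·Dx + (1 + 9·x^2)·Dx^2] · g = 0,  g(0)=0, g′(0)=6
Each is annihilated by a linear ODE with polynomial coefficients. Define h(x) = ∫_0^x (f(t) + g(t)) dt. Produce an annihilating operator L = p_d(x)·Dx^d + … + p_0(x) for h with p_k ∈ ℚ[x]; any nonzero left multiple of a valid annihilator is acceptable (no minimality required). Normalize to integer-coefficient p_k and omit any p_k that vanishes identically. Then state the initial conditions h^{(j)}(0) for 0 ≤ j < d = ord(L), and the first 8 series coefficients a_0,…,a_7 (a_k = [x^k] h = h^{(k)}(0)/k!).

L = (-1782·x + 20412·x^3 + 13122·x^5)·Dx^2 + (-9 + 567·x^2 + 6561·x^4 + 6561·x^6)·Dx^3 + (-198·x + 2268·x^3 + 1458·x^5)·Dx^4 + (-1 + 63·x^2 + 729·x^4 + 729·x^6)·Dx^5  (order 5).
h: a_k = 0, 0, 0, 0, -9/4, 0, 621/40, 0, …
ICs: h(0) = 0, h′(0) = 0, h′′(0) = 0, h′′′(0) = 0, h′′′′(0) = -54.

f: a_k = 0, -6, 0, 9, 0, -81/20, 0, 243/280, …
g: a_k = 0, 6, 0, -18, 0, 486/5, 0, -4374/7, …
Weyl lclm of L_f,L_g ⇒ L₀ (ord ≤ 4).
Integrate: L := L₀·Dx.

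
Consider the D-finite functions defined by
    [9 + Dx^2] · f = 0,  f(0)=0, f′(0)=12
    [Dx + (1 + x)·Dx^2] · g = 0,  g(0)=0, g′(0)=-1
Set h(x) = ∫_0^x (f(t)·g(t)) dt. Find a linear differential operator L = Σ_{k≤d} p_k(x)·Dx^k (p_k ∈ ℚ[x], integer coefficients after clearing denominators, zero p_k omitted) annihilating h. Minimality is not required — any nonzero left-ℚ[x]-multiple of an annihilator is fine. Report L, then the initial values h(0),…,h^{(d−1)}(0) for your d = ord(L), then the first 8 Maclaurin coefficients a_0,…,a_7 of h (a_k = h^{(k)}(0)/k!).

L = (2493 + 10854·x + 17091·x^2 + 11664·x^3 + 2916·x^4)·Dx + (612 + 1908·x + 1944·x^2 + 648·x^3)·Dx^2 + (592 + 2484·x + 3834·x^2 + 2592·x^3 + 648·x^4)·Dx^3 + (68 + 212·x + 216·x^2 + 72·x^3)·Dx^4 + (35 + 142·x + 215·x^2 + 144·x^3 + 36·x^4)·Dx^5  (order 5).
h: a_k = 0, 0, 0, -4, 3/2, 14/5, -1, -9/14, …
ICs: h(0) = 0, h′(0) = 0, h′′(0) = 0, h′′′(0) = -24, h′′′′(0) = 36.

f: a_k = 0, 12, 0, -18, 0, 81/10, 0, -243/140, …
g: a_k = 0, -1, 1/2, -1/3, 1/4, -1/5, 1/6, -1/7, …
h₀=f·g: eliminate ⇒ L₀, order ≤ 2·2.
h=∫h₀ ⇒ L = L₀·Dx.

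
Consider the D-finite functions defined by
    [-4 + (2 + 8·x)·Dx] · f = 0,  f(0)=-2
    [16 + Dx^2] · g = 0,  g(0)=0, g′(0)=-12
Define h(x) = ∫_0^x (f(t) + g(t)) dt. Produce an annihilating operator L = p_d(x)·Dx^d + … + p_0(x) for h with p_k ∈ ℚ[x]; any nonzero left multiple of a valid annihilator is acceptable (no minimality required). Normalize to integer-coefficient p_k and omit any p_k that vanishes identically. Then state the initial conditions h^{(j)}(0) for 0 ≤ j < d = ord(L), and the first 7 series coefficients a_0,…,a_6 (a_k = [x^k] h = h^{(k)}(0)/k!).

L = (-224 - 1024·x - 2048·x^2)·Dx + (48 + 704·x + 3072·x^2 + 4096·x^3)·Dx^2 + (-14 - 64·x - 128·x^2)·Dx^3 + (3 + 44·x + 192·x^2 + 256·x^3)·Dx^4  (order 4).
h: a_k = 0, -2, -8, 4/3, 6, 4, -68/5, …
ICs: h(0) = 0, h′(0) = -2, h′′(0) = -16, h′′′(0) = 8.

f: a_k = -2, -4, 4, -8, 20, -56, 168, …
g: a_k = 0, -12, 0, 32, 0, -128/5, 0, …
Sum ⇒ L₀ = lclm(L_f,L_g) in ℚ(x)⟨Dx⟩.
Integrate: L := L₀·Dx.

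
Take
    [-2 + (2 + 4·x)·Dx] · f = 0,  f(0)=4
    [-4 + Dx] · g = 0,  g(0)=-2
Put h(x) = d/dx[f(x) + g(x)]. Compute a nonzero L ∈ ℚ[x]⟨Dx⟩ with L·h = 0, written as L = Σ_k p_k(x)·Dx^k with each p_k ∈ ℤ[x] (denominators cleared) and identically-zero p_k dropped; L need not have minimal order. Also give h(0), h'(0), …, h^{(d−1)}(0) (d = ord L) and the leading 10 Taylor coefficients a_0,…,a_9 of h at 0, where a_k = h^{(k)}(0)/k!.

f: a_k = 4, 4, -2, 2, -5/2, 7/2, -21/4, 33/4, -429/32, 715/32, …
g: a_k = -2, -8, -16, -64/3, -64/3, -256/15, -512/45, -2048/315, -1024/315, -4096/2835, …
h₀=f+g: left-lcm gives L₀, ord ≤ 2.
Derive L from L₀ (diff closure).
L = (-28 - 32·x) + (-13 - 64·x - 64·x^2)·Dx + (5 + 18·x + 16·x^2)·Dx^2  (order 2).
h: a_k = -4, -36, -58, -286/3, -407/6, -2993/30, 2203/180, -167903/1260, 1895953/10080, -34983713/90720, …
ICs: h(0) = -4, h′(0) = -36.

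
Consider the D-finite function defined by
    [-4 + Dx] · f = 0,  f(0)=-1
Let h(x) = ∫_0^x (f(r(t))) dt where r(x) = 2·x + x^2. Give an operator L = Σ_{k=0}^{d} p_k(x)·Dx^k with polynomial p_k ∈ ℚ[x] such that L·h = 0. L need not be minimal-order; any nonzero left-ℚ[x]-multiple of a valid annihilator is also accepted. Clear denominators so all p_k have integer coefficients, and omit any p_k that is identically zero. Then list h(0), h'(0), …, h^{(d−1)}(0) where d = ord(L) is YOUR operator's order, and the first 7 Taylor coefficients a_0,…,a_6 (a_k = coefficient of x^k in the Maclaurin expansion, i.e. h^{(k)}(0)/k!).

f: a_k = -1, -4, -8, -32/3, -32/3, -128/15, -256/45, …
Substitute x→r, Dx→(1/r')Dx; clear ⇒ L₀.
h=∫₀ˣh₀: take L = L₀·Dx.
L = (-8 - 8·x)·Dx + Dx^2  (order 2).
h: a_k = 0, -1, -4, -12, -88/3, -184/3, -1696/15, …
ICs: h(0) = 0, h′(0) = -1.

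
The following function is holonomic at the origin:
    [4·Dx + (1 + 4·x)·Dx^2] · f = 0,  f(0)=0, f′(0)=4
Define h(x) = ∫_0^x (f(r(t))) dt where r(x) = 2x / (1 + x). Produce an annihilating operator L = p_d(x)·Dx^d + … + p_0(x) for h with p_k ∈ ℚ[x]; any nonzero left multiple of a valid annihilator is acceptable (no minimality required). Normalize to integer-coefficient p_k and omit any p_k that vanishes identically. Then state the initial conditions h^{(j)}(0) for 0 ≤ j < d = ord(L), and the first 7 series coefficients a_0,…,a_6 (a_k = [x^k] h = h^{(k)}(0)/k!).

f: a_k = 0, 4, -8, 64/3, -64, 1024/5, -2048/3, …
f∘r: x↦r, Dx↦Dx/r' in L_f ⇒ L₀.
h=∫₀ˣh₀: take L = L₀·Dx.
L = (10 + 18·x)·Dx^2 + (1 + 10·x + 9·x^2)·Dx^3  (order 3).
h: a_k = 0, 0, 4, -40/3, 182/3, -328, 29524/15, …
ICs: h(0) = 0, h′(0) = 0, h′′(0) = 8.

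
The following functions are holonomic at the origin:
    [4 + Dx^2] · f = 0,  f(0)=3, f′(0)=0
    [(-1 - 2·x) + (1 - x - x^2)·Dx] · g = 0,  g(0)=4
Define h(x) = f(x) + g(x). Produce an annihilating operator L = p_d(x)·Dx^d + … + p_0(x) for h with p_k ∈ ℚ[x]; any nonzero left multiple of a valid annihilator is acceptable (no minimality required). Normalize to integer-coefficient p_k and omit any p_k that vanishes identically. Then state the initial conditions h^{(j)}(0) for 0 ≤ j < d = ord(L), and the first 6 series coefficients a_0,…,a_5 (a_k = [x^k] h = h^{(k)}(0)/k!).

f: a_k = 3, 0, -6, 0, 2, 0, …
g: a_k = 4, 4, 8, 12, 20, 32, …
Sum ⇒ L₀ = lclm(L_f,L_g) in ℚ(x)⟨Dx⟩.
L = (-44 - 96·x - 32·x^2 - 48·x^3 - 40·x^4 - 16·x^5) + (16 - 20·x - 8·x^2 + 16·x^3 - 12·x^4 - 24·x^5 - 8·x^6)·Dx + (-11 - 24·x - 8·x^2 - 12·x^3 - 10·x^4 - 4·x^5)·Dx^2 + (4 - 5·x - 2·x^2 + 4·x^3 - 3·x^4 - 6·x^5 - 2·x^6)·Dx^3  (order 3).
h: a_k = 7, 4, 2, 12, 22, 32, …
ICs: h(0) = 7, h′(0) = 4, h′′(0) = 4.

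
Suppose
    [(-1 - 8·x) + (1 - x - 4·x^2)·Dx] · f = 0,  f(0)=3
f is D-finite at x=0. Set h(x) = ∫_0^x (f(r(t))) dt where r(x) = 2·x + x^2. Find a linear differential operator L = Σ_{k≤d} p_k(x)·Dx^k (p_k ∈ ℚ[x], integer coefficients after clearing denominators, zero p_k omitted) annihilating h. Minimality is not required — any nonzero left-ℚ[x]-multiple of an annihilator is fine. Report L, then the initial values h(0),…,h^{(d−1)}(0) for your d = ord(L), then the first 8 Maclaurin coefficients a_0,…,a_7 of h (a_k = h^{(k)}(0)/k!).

f: a_k = 3, 3, 15, 27, 87, 195, 543, 1323, …
h₀=f(r): pull back L_f along r ⇒ L₀.
Integrate: L := L₀·Dx.
L = (2 + 34·x + 48·x^2 + 16·x^3)·Dx + (-1 + 2·x + 17·x^2 + 16·x^3 + 4·x^4)·Dx^2  (order 2).
h: a_k = 0, 3, 3, 21, 69, 1731/5, 1531, 52467/7, …
ICs: h(0) = 0, h′(0) = 3.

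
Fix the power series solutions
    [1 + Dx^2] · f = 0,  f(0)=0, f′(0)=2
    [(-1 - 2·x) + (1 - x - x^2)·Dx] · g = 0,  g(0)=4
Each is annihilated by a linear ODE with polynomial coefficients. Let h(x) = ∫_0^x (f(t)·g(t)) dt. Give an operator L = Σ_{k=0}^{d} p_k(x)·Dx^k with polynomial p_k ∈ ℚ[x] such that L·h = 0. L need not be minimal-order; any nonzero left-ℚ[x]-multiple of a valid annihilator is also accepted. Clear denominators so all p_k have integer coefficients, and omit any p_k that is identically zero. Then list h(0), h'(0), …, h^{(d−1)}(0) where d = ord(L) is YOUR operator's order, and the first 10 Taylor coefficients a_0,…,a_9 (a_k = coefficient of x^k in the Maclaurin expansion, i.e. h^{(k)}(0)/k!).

L = (1 + x + x^2)·Dx + (2 + 4·x)·Dx^2 + (-1 + x + x^2)·Dx^3  (order 3).
h: a_k = 0, 0, 4, 8/3, 11/3, 68/15, 187/30, 901/105, 61403/5040, 19849/1134, …
ICs: h(0) = 0, h′(0) = 0, h′′(0) = 8.

f: a_k = 0, 2, 0, -1/3, 0, 1/60, 0, -1/2520, 0, 1/181440, …
g: a_k = 4, 4, 8, 12, 20, 32, 52, 84, 136, 220, …
h₀=f·g: eliminate ⇒ L₀, order ≤ 2·1.
Integrate: L := L₀·Dx.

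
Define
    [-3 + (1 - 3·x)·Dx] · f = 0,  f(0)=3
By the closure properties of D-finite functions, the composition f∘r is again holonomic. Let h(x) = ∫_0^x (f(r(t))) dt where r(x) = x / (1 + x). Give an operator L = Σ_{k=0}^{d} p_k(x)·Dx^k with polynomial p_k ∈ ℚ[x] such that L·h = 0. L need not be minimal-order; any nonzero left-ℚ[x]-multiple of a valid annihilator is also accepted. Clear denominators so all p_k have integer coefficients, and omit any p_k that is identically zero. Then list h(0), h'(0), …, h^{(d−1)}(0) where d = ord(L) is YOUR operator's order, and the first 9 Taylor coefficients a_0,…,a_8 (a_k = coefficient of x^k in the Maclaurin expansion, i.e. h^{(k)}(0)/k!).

L = 3·Dx + (-1 + x + 2·x^2)·Dx^2  (order 2).
h: a_k = 0, 3, 9/2, 6, 9, 72/5, 24, 288/7, 72, …
ICs: h(0) = 0, h′(0) = 3.

f: a_k = 3, 9, 27, 81, 243, 729, 2187, 6561, 19683, …
f∘r: x↦r, Dx↦Dx/r' in L_f ⇒ L₀.
∫: right-multiply L₀ by Dx.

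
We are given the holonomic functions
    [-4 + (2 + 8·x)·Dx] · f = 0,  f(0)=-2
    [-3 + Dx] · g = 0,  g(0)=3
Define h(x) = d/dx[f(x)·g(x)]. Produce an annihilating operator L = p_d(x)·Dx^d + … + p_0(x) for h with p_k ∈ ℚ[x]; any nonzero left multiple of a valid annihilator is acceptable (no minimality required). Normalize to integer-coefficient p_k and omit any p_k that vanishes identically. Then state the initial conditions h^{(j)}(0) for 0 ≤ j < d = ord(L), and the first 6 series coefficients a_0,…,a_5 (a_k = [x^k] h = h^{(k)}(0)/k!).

L = (17 + 120·x + 144·x^2) + (-5 - 32·x - 48·x^2)·Dx  (order 1).
h: a_k = -30, -102, -207, -129, -1893/4, 4131/4, …
ICs: h(0) = -30.

f: a_k = -2, -4, 4, -8, 20, -56, …
g: a_k = 3, 9, 27/2, 27/2, 81/8, 243/40, …
f·g: L₀ = L_f ⊗_s L_g, ord ≤ 1·1.
h=h₀': d/dx-closure on L₀ ⇒ L.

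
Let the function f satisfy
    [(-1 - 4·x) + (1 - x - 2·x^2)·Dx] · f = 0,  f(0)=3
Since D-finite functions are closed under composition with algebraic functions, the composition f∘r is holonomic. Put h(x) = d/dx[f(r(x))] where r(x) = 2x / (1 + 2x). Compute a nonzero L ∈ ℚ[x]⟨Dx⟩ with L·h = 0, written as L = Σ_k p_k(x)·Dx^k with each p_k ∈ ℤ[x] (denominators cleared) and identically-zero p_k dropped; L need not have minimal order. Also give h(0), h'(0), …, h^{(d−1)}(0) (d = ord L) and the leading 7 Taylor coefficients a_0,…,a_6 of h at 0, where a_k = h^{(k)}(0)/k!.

L = (8 + 48·x + 288·x^2 + 320·x^3) + (-1 - 14·x - 36·x^2 + 56·x^3 + 160·x^4)·Dx  (order 1).
h: a_k = 6, 48, 0, 768, -1920, 13824, -53760, …
ICs: h(0) = 6.

f: a_k = 3, 3, 9, 15, 33, 63, 129, …
f∘r: x↦r, Dx↦Dx/r' in L_f ⇒ L₀.
Derive L from L₀ (diff closure).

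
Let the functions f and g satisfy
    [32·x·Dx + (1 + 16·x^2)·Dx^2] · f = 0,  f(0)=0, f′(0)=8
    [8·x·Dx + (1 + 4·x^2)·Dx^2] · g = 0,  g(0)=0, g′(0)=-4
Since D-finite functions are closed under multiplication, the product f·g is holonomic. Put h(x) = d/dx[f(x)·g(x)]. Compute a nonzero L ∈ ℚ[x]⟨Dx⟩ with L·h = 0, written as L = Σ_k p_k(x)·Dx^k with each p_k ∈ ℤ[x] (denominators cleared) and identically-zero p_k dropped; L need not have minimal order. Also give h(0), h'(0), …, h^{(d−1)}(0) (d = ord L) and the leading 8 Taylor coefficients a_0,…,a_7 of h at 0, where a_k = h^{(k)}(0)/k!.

L = (-1536·x - 51200·x^3 - 262144·x^5 + 655360·x^7 + 6291456·x^9) + (-80 - 6592·x^2 - 92160·x^4 - 229376·x^6 + 2293760·x^8 + 9437184·x^10)·Dx + (-160·x - 4480·x^3 - 30720·x^5 + 69632·x^7 + 1310720·x^9 + 3145728·x^11)·Dx^2 + (-1 - 40·x^2 - 464·x^4 + 29696·x^8 + 163840·x^10 + 262144·x^12)·Dx^3  (order 3).
h: a_k = 0, -64, 0, 2560/3, 0, -177152/15, 0, 3653632/21, …
ICs: h(0) = 0, h′(0) = -64, h′′(0) = 0.

f: a_k = 0, 8, 0, -128/3, 0, 2048/5, 0, -32768/7, …
g: a_k = 0, -4, 0, 16/3, 0, -64/5, 0, 256/7, …
f·g: L₀ = L_f ⊗_s L_g, ord ≤ 2·2.
Derive L from L₀ (diff closure).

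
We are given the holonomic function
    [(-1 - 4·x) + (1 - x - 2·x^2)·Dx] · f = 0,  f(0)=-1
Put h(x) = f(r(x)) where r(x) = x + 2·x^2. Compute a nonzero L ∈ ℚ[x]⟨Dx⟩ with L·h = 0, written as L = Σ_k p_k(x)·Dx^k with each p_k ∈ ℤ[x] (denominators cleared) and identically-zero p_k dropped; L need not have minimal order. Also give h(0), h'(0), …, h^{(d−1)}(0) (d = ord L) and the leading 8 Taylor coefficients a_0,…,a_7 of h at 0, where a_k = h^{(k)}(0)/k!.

f: a_k = -1, -1, -3, -5, -11, -21, -43, -85, …
Substitute x→r, Dx→(1/r')Dx; clear ⇒ L₀.
L = (1 + 8·x + 24·x^2 + 32·x^3) + (-1 + x + 4·x^2 + 8·x^3 + 8·x^4)·Dx  (order 1).
h: a_k = -1, -1, -5, -17, -53, -169, -557, -1793, …
ICs: h(0) = -1.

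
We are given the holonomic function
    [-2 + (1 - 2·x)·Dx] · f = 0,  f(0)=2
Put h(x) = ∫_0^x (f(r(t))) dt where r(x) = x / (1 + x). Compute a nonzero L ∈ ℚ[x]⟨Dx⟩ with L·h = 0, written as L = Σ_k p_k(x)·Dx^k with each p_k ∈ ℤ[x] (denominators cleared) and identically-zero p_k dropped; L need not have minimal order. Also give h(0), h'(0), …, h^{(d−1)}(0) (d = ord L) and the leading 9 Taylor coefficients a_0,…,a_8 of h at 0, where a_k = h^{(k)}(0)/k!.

L = 2·Dx + (-1 + x^2)·Dx^2  (order 2).
h: a_k = 0, 2, 2, 4/3, 1, 4/5, 2/3, 4/7, 1/2, …
ICs: h(0) = 0, h′(0) = 2.

f: a_k = 2, 4, 8, 16, 32, 64, 128, 256, 512, …
Change of var in L_f (x↦r) gives L₀.
h=∫h₀ ⇒ L = L₀·Dx.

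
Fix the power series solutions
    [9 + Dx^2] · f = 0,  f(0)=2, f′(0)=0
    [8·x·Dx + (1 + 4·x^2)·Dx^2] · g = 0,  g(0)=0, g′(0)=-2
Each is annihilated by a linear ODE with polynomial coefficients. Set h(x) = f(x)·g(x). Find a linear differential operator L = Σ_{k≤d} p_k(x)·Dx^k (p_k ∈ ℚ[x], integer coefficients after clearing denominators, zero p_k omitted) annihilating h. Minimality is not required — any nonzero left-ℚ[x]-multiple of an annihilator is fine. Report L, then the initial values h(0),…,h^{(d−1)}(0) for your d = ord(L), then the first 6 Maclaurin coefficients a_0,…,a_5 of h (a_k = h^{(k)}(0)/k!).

L = (2925 + 31536·x^2 + 95904·x^4 + 186624·x^6 + 186624·x^8) + (2448·x + 20160·x^3 + 62208·x^5 + 82944·x^7)·Dx + (442 + 5088·x^2 + 19008·x^4 + 41472·x^6 + 41472·x^8)·Dx^2 + (272·x + 2240·x^3 + 6912·x^5 + 9216·x^7)·Dx^3 + (13 + 176·x^2 + 928·x^4 + 2304·x^6 + 2304·x^8)·Dx^4  (order 4).
h: a_k = 0, -4, 0, 70/3, 0, -503/10, …
ICs: h(0) = 0, h′(0) = -4, h′′(0) = 0, h′′′(0) = 140.

f: a_k = 2, 0, -9, 0, 27/4, 0, …
g: a_k = 0, -2, 0, 8/3, 0, -32/5, …
h₀=f·g: eliminate ⇒ L₀, order ≤ 2·2.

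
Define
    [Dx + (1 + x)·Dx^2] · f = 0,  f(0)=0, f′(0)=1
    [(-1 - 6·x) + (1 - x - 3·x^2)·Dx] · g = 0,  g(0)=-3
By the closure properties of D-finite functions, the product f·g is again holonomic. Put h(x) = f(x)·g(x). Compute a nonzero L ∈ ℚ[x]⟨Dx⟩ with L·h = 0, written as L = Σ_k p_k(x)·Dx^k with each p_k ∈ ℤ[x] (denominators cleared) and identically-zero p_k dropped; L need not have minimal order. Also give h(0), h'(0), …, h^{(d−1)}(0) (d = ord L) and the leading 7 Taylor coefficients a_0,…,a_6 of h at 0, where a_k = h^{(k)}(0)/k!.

f: a_k = 0, 1, -1/2, 1/3, -1/4, 1/5, -1/6, …
g: a_k = -3, -3, -12, -21, -57, -120, -291, …
h₀=f·g: eliminate ⇒ L₀, order ≤ 2·1.
L = (7 + 12·x) + (1 + 15·x + 15·x^2)·Dx + (-1 + 4·x^2 + 3·x^3)·Dx^2  (order 2).
h: a_k = 0, -3, -3/2, -23/2, -61/4, -1007/20, -478/5, …
ICs: h(0) = 0, h′(0) = -3.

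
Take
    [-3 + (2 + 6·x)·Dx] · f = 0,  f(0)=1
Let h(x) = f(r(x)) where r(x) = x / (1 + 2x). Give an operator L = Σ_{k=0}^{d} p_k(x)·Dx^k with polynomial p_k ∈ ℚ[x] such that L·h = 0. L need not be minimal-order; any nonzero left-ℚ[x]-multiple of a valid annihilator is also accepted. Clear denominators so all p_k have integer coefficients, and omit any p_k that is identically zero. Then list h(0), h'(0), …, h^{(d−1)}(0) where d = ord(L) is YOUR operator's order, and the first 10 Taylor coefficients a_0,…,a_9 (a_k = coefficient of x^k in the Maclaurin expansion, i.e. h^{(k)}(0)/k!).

f: a_k = 1, 3/2, -9/8, 27/16, -405/128, 1701/256, -15309/1024, 72171/2048, -2814669/32768, 14073345/65536, …
Substitute x→r, Dx→(1/r')Dx; clear ⇒ L₀.
L = -3 + (2 + 14·x + 20·x^2)·Dx  (order 1).
h: a_k = 1, 3/2, -33/8, 195/16, -4965/128, 33909/256, -492501/1024, 3761283/2048, -239121645/32768, 1959887265/65536, …
ICs: h(0) = 1.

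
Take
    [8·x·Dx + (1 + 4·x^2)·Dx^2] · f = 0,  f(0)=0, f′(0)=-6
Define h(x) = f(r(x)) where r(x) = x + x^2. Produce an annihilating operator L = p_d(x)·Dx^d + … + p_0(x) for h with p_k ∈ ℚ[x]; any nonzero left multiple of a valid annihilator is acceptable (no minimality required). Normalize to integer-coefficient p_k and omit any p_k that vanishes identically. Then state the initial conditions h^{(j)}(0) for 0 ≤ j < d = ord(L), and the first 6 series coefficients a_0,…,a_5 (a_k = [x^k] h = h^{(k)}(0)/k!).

L = (-2 + 8·x + 32·x^2 + 48·x^3 + 24·x^4)·Dx + (1 + 2·x + 4·x^2 + 16·x^3 + 20·x^4 + 8·x^5)·Dx^2  (order 2).
h: a_k = 0, -6, -6, 8, 24, 24/5, …
ICs: h(0) = 0, h′(0) = -6.

f: a_k = 0, -6, 0, 8, 0, -96/5, …
L₀ from L_f via x↦r, Dx↦r'^{-1}Dx.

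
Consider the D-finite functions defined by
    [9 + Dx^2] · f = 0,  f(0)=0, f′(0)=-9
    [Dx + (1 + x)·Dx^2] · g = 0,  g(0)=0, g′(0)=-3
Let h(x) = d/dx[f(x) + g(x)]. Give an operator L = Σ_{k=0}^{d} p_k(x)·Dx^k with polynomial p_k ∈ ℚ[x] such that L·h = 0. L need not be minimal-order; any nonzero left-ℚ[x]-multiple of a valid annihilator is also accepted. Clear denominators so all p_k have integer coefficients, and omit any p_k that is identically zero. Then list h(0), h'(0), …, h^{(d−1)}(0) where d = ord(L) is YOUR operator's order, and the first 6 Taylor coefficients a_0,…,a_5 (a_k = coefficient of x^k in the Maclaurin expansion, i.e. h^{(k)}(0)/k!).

f: a_k = 0, -9, 0, 27/2, 0, -243/40, …
g: a_k = 0, -3, 3/2, -1, 3/4, -3/5, …
Weyl lclm of L_f,L_g ⇒ L₀ (ord ≤ 4).
Differentiate: ansatz ord ≤ ord L₀ ⇒ L.
L = (135 + 162·x + 81·x^2) + (99 + 261·x + 243·x^2 + 81·x^3)·Dx + (15 + 18·x + 9·x^2)·Dx^2 + (11 + 29·x + 27·x^2 + 9·x^3)·Dx^3  (order 3).
h: a_k = -12, 3, 75/2, 3, -267/8, 3, …
ICs: h(0) = -12, h′(0) = 3, h′′(0) = 75.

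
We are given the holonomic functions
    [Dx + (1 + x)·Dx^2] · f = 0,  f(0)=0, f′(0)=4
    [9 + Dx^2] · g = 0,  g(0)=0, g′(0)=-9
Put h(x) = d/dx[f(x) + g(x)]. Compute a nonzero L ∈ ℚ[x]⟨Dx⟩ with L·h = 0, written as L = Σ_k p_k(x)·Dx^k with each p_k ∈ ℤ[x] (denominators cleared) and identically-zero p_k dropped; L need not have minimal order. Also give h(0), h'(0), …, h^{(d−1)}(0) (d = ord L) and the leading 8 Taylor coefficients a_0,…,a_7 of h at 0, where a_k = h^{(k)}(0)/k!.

f: a_k = 0, 4, -2, 4/3, -1, 4/5, -2/3, 4/7, …
g: a_k = 0, -9, 0, 27/2, 0, -243/40, 0, 729/560, …
h₀=f+g: left-lcm gives L₀, ord ≤ 4.
Derive L from L₀ (diff closure).
L = (135 + 162·x + 81·x^2) + (99 + 261·x + 243·x^2 + 81·x^3)·Dx + (15 + 18·x + 9·x^2)·Dx^2 + (11 + 29·x + 27·x^2 + 9·x^3)·Dx^3  (order 3).
h: a_k = -5, -4, 89/2, -4, -211/8, -4, 1049/80, -4, …
ICs: h(0) = -5, h′(0) = -4, h′′(0) = 89.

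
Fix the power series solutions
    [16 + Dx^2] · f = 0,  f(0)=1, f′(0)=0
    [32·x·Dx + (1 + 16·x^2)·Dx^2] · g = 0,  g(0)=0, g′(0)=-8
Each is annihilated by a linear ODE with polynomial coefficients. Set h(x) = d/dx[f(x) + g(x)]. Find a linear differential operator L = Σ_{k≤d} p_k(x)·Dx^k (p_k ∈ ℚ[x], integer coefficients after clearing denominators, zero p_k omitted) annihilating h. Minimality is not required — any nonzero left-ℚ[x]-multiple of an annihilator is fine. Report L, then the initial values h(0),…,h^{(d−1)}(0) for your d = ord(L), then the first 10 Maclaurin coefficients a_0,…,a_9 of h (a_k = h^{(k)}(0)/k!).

L = (-5632·x + 114688·x^3 + 131072·x^5) + (-16 + 1792·x^2 + 36864·x^4 + 65536·x^6)·Dx + (-352·x + 7168·x^3 + 8192·x^5)·Dx^2 + (-1 + 112·x^2 + 2304·x^4 + 4096·x^6)·Dx^3  (order 3).
h: a_k = -8, -16, 128, 128/3, -2048, -512/15, 32768, 4096/315, -524288, -8192/2835, …
ICs: h(0) = -8, h′(0) = -16, h′′(0) = 256.

f: a_k = 1, 0, -8, 0, 32/3, 0, -256/45, 0, 512/315, 0, …
g: a_k = 0, -8, 0, 128/3, 0, -2048/5, 0, 32768/7, 0, -524288/9, …
Sum ⇒ L₀ = lclm(L_f,L_g) in ℚ(x)⟨Dx⟩.
Derive L from L₀ (diff closure).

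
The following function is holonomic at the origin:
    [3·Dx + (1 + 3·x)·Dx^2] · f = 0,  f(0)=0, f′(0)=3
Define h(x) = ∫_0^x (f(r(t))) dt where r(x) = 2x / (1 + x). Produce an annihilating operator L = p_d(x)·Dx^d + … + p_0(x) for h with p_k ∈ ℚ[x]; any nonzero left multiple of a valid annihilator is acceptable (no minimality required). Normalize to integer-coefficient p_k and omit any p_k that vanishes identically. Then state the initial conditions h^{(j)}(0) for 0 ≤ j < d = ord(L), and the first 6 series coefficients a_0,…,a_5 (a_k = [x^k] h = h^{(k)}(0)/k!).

L = (8 + 14·x)·Dx^2 + (1 + 8·x + 7·x^2)·Dx^3  (order 3).
h: a_k = 0, 0, 3, -8, 57/2, -120, …
ICs: h(0) = 0, h′(0) = 0, h′′(0) = 6.

f: a_k = 0, 3, -9/2, 9, -81/4, 243/5, …
Change of var in L_f (x↦r) gives L₀.
h=∫h₀ ⇒ L = L₀·Dx.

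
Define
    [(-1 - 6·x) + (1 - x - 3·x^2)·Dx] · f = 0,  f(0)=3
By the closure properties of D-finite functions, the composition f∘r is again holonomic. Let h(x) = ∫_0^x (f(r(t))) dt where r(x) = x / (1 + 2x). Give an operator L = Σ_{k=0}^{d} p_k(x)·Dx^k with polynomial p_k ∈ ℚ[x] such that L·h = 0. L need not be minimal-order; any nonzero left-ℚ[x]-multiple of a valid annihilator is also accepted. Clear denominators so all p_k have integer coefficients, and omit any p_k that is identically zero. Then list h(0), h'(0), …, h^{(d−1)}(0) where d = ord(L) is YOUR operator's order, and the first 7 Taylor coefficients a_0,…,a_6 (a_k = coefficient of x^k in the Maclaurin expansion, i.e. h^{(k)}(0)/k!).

f: a_k = 3, 3, 12, 21, 57, 120, 291, …
Substitute x→r, Dx→(1/r')Dx; clear ⇒ L₀.
h=∫₀ˣh₀: take L = L₀·Dx.
L = (1 + 8·x)·Dx + (-1 - 5·x - 5·x^2 + 2·x^3)·Dx^2  (order 2).
h: a_k = 0, 3, 3/2, 2, -15/4, 51/5, -28, …
ICs: h(0) = 0, h′(0) = 3.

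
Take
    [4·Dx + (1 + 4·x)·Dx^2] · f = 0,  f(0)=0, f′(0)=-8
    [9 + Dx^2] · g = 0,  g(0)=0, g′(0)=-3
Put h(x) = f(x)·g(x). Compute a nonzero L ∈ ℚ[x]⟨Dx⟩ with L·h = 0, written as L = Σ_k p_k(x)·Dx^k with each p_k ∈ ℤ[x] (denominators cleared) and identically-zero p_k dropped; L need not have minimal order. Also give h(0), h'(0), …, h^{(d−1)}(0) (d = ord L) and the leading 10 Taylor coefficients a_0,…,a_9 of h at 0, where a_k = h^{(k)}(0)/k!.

L = (-2043 - 1296·x + 44064·x^2 + 186624·x^3 + 186624·x^4) + (72 + 5472·x + 31104·x^2 + 41472·x^3)·Dx + (-182 + 864·x + 12096·x^2 + 41472·x^3 + 41472·x^4)·Dx^2 + (8 + 608·x + 3456·x^2 + 4608·x^3)·Dx^3 + (5 + 112·x + 800·x^2 + 2304·x^3 + 2304·x^4)·Dx^4  (order 4).
h: a_k = 0, 0, 24, -48, 92, -312, 1053, -17762/5, 859821/70, -1514109/35, …
ICs: h(0) = 0, h′(0) = 0, h′′(0) = 48, h′′′(0) = -288.

f: a_k = 0, -8, 16, -128/3, 128, -2048/5, 4096/3, -32768/7, 16384, -524288/9, …
g: a_k = 0, -3, 0, 9/2, 0, -81/40, 0, 243/560, 0, -243/4480, …
L₀ := L_f ⊗_s L_g (sym. prod.), ord ≤ 4.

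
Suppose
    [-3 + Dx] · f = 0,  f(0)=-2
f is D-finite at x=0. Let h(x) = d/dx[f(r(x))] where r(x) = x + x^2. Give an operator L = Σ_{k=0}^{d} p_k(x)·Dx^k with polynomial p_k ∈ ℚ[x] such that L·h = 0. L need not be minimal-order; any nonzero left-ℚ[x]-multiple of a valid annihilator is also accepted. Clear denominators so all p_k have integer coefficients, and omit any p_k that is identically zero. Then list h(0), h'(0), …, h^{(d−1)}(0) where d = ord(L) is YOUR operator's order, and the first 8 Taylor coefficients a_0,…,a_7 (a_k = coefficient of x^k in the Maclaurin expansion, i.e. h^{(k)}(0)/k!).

f: a_k = -2, -6, -9, -9, -27/4, -81/20, -81/40, -243/280, …
Substitute x→r, Dx→(1/r')Dx; clear ⇒ L₀.
Derive L from L₀ (diff closure).
L = (5 + 12·x + 12·x^2) + (-1 - 2·x)·Dx  (order 1).
h: a_k = -6, -30, -81, -171, -1161/4, -8613/20, -4509/8, -188217/280, …
ICs: h(0) = -6.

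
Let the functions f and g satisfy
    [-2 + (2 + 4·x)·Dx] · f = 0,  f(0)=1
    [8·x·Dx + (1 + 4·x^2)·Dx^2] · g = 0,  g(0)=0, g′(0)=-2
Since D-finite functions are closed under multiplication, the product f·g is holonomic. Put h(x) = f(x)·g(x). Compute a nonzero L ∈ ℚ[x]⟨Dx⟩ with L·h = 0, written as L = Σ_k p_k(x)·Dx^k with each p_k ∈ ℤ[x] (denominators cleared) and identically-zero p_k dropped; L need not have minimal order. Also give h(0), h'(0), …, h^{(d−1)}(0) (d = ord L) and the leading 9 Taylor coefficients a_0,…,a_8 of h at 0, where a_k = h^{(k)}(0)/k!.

L = (3 - 8·x - 4·x^2) + (-2 + 4·x + 24·x^2 + 16·x^3)·Dx + (1 + 4·x + 8·x^2 + 16·x^3 + 16·x^4)·Dx^2  (order 2).
h: a_k = 0, -2, -2, 11/3, 5/3, -389/60, -409/60, 18853/840, 11167/840, …
ICs: h(0) = 0, h′(0) = -2.

f: a_k = 1, 1, -1/2, 1/2, -5/8, 7/8, -21/16, 33/16, -429/128, …
g: a_k = 0, -2, 0, 8/3, 0, -32/5, 0, 128/7, 0, …
f·g: L₀ = L_f ⊗_s L_g, ord ≤ 1·2.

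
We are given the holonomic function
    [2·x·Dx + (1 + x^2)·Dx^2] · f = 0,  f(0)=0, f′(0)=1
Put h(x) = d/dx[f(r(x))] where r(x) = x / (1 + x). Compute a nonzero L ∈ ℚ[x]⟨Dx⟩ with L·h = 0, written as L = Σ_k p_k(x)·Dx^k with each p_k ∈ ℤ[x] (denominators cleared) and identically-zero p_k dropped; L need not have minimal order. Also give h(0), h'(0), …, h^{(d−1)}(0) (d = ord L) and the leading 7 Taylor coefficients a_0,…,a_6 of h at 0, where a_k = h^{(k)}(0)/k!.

L = (2 + 4·x) + (1 + 2·x + 2·x^2)·Dx  (order 1).
h: a_k = 1, -2, 2, 0, -4, 8, -8, …
ICs: h(0) = 1.

f: a_k = 0, 1, 0, -1/3, 0, 1/5, 0, …
h₀=f(r): pull back L_f along r ⇒ L₀.
h=h₀': d/dx-closure on L₀ ⇒ L.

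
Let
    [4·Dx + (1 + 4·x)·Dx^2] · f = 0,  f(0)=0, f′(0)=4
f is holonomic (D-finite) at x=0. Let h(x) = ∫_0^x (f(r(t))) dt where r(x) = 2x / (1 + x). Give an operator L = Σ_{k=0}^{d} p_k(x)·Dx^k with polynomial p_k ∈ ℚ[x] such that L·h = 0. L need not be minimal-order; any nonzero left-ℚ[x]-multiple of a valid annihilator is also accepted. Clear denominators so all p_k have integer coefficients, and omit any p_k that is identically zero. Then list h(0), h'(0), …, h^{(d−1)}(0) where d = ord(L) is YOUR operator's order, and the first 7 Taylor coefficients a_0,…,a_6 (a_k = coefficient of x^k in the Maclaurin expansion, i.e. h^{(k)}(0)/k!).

L = (10 + 18·x)·Dx^2 + (1 + 10·x + 9·x^2)·Dx^3  (order 3).
h: a_k = 0, 0, 4, -40/3, 182/3, -328, 29524/15, …
ICs: h(0) = 0, h′(0) = 0, h′′(0) = 8.

f: a_k = 0, 4, -8, 64/3, -64, 1024/5, -2048/3, …
f∘r: x↦r, Dx↦Dx/r' in L_f ⇒ L₀.
Integrate: L := L₀·Dx.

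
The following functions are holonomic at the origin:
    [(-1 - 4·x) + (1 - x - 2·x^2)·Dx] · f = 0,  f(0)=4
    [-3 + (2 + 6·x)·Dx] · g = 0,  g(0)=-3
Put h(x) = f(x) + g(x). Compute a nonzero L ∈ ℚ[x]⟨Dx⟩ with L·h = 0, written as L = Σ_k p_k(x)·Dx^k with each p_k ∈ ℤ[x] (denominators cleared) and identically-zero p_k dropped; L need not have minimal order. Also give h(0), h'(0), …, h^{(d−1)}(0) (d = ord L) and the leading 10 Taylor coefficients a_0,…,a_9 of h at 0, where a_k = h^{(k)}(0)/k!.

f: a_k = 4, 4, 12, 20, 44, 84, 172, 340, 684, 1364, …
g: a_k = -3, -9/2, 27/8, -81/16, 1215/128, -5103/256, 45927/1024, -216513/2048, 8444007/32768, -42220035/65536, …
Sum ⇒ L₀ = lclm(L_f,L_g) in ℚ(x)⟨Dx⟩.
L = (-45 - 207·x - 306·x^2 - 360·x^3) + (33 + 174·x + 573·x^2 + 1044·x^3 + 900·x^4)·Dx + (2 - 30·x - 138·x^2 + 38·x^3 + 504·x^4 + 360·x^5)·Dx^2  (order 2).
h: a_k = 1, -1/2, 123/8, 239/16, 6847/128, 16401/256, 222055/1024, 479807/2048, 30857319/32768, 47171069/65536, …
ICs: h(0) = 1, h′(0) = -1/2.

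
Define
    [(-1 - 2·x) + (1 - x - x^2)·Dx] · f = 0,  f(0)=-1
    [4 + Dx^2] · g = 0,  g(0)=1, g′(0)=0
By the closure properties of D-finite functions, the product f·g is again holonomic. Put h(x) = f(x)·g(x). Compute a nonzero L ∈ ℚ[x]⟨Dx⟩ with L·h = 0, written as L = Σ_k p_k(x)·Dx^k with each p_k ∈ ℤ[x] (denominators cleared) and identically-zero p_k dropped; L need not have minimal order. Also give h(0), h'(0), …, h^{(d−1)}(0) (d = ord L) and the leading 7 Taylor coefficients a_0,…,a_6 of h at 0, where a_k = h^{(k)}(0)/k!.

f: a_k = -1, -1, -2, -3, -5, -8, -13, …
g: a_k = 1, 0, -2, 0, 2/3, 0, -4/45, …
f·g: L₀ = L_f ⊗_s L_g, ord ≤ 1·2.
L = (-2 + 4·x + 4·x^2) + (2 + 4·x)·Dx + (-1 + x + x^2)·Dx^2  (order 2).
h: a_k = -1, -1, 0, -1, -5/3, -8/3, -191/45, …
ICs: h(0) = -1, h′(0) = -1.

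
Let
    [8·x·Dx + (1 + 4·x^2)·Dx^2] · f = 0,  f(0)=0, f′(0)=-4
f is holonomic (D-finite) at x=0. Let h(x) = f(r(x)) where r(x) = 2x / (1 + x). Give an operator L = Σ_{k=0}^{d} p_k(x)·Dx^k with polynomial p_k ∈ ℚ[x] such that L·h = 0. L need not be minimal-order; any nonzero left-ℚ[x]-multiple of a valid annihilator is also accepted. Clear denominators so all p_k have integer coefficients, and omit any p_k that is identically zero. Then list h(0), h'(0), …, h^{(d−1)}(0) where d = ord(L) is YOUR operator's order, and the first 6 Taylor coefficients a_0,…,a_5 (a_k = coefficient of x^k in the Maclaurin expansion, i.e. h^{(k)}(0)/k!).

f: a_k = 0, -4, 0, 16/3, 0, -64/5, …
f∘r: x↦r, Dx↦Dx/r' in L_f ⇒ L₀.
L = (2 + 34·x)·Dx + (1 + 2·x + 17·x^2)·Dx^2  (order 2).
h: a_k = 0, -8, 8, 104/3, -120, -808/5, …
ICs: h(0) = 0, h′(0) = -8.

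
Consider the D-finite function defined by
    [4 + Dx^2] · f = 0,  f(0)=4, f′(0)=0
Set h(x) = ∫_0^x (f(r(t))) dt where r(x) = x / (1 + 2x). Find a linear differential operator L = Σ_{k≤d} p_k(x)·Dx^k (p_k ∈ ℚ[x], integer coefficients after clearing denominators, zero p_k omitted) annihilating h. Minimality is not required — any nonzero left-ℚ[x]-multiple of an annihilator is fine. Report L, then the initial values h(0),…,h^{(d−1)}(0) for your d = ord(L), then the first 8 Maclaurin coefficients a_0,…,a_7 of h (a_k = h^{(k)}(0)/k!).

f: a_k = 4, 0, -8, 0, 8/3, 0, -16/45, 0, …
Change of var in L_f (x↦r) gives L₀.
h=∫₀ˣh₀: take L = L₀·Dx.
L = 4·Dx + (4 + 24·x + 48·x^2 + 32·x^3)·Dx^2 + (1 + 8·x + 24·x^2 + 32·x^3 + 16·x^4)·Dx^3  (order 3).
h: a_k = 0, 4, 0, -8/3, 8, -56/3, 352/9, -24016/315, …
ICs: h(0) = 0, h′(0) = 4, h′′(0) = 0.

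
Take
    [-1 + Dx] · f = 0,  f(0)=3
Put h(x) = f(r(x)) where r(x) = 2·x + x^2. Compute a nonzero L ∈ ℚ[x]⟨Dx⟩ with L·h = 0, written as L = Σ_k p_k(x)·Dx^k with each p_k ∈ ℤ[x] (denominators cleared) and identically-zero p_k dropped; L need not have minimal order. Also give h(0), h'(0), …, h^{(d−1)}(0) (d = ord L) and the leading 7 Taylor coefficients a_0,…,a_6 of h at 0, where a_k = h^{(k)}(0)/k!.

f: a_k = 3, 3, 3/2, 1/2, 1/8, 1/40, 1/240, …
Change of var in L_f (x↦r) gives L₀.
L = (-2 - 2·x) + Dx  (order 1).
h: a_k = 3, 6, 9, 10, 19/2, 39/5, 173/30, …
ICs: h(0) = 3.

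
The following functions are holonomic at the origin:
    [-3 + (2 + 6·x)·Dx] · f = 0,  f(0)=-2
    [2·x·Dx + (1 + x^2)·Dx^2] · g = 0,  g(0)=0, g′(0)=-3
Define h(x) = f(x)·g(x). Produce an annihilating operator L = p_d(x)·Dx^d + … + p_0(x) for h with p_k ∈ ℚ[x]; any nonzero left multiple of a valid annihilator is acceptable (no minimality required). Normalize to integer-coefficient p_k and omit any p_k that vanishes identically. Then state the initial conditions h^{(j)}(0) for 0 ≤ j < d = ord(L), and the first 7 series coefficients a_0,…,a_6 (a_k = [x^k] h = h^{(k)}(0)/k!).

L = (27 - 12·x - 9·x^2) + (-12 - 28·x + 36·x^2 + 36·x^3)·Dx + (4 + 24·x + 40·x^2 + 24·x^3 + 36·x^4)·Dx^2  (order 2).
h: a_k = 0, 6, 9, -35/4, 57/8, -4971/320, 24507/640, …
ICs: h(0) = 0, h′(0) = 6.

f: a_k = -2, -3, 9/4, -27/8, 405/64, -1701/128, 15309/512, …
g: a_k = 0, -3, 0, 1, 0, -3/5, 0, …
Product ⇒ symmetric product L₀, ord ≤ 2.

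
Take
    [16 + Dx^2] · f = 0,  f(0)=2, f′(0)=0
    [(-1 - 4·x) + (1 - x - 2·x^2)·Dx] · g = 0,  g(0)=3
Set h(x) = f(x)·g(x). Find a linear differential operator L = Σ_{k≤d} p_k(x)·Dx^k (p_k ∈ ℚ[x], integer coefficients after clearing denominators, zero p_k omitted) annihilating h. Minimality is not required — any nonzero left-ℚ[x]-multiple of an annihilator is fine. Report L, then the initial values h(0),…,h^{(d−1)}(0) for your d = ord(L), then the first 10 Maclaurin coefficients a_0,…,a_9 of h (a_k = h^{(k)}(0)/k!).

L = (-12 + 16·x + 32·x^2) + (2 + 8·x)·Dx + (-1 + x + 2·x^2)·Dx^2  (order 2).
h: a_k = 6, 6, -30, -18, -14, -50, -1682/15, -3182/15, -44798/105, -29782/35, …
ICs: h(0) = 6, h′(0) = 6.

f: a_k = 2, 0, -16, 0, 64/3, 0, -512/45, 0, 1024/315, 0, …
g: a_k = 3, 3, 9, 15, 33, 63, 129, 255, 513, 1023, …
h₀=f·g: eliminate ⇒ L₀, order ≤ 2·1.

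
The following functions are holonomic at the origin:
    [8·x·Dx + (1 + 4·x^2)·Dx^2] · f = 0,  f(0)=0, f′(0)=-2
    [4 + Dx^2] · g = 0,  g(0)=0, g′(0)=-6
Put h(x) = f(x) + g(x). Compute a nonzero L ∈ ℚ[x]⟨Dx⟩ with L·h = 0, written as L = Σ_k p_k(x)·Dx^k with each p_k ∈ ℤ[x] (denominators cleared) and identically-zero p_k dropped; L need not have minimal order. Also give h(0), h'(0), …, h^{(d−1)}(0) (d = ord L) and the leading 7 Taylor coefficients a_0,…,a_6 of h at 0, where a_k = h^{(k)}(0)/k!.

L = (-352·x + 1792·x^3 + 512·x^5)·Dx + (-4 + 112·x^2 + 576·x^4 + 256·x^6)·Dx^2 + (-88·x + 448·x^3 + 128·x^5)·Dx^3 + (-1 + 28·x^2 + 144·x^4 + 64·x^6)·Dx^4  (order 4).
h: a_k = 0, -8, 0, 20/3, 0, -36/5, 0, …
ICs: h(0) = 0, h′(0) = -8, h′′(0) = 0, h′′′(0) = 40.

f: a_k = 0, -2, 0, 8/3, 0, -32/5, 0, …
g: a_k = 0, -6, 0, 4, 0, -4/5, 0, …
f+g: L₀ = lclm(L_f,L_g), ord ≤ 2+2.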